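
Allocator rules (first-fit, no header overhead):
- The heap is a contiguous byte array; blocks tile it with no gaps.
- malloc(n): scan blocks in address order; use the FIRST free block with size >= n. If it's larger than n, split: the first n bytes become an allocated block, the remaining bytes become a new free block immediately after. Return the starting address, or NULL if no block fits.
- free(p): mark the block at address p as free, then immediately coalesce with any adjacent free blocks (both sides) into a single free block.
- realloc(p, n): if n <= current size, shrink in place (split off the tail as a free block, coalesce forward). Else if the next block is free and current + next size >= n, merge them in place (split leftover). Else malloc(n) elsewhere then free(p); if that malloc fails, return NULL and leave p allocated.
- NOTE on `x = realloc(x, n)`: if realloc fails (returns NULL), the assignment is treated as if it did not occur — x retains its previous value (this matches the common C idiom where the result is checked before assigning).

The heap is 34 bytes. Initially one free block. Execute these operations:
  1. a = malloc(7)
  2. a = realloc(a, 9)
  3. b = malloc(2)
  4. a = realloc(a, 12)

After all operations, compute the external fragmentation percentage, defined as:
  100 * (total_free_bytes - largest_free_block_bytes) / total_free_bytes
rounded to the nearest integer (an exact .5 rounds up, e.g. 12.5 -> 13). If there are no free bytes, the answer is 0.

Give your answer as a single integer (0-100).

Answer: 45

Derivation:
Op 1: a = malloc(7) -> a = 0; heap: [0-6 ALLOC][7-33 FREE]
Op 2: a = realloc(a, 9) -> a = 0; heap: [0-8 ALLOC][9-33 FREE]
Op 3: b = malloc(2) -> b = 9; heap: [0-8 ALLOC][9-10 ALLOC][11-33 FREE]
Op 4: a = realloc(a, 12) -> a = 11; heap: [0-8 FREE][9-10 ALLOC][11-22 ALLOC][23-33 FREE]
Free blocks: [9 11] total_free=20 largest=11 -> 100*(20-11)/20 = 900/20 = 45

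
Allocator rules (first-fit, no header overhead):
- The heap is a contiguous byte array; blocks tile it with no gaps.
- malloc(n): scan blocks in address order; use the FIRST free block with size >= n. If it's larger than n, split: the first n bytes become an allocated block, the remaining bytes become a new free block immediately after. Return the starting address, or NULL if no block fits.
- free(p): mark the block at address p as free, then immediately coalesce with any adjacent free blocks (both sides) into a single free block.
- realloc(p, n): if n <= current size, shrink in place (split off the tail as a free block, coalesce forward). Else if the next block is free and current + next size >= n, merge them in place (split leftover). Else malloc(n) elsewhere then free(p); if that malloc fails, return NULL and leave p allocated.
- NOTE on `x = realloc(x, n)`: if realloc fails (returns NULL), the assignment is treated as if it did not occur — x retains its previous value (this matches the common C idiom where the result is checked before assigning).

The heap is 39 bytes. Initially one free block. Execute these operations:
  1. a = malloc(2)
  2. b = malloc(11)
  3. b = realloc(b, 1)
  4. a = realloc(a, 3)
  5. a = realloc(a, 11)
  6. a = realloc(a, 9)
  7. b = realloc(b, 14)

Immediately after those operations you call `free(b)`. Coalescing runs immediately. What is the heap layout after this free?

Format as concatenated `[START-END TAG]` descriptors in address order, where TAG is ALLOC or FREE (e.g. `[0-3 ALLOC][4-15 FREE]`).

Answer: [0-2 FREE][3-11 ALLOC][12-38 FREE]

Derivation:
Op 1: a = malloc(2) -> a = 0; heap: [0-1 ALLOC][2-38 FREE]
Op 2: b = malloc(11) -> b = 2; heap: [0-1 ALLOC][2-12 ALLOC][13-38 FREE]
Op 3: b = realloc(b, 1) -> b = 2; heap: [0-1 ALLOC][2-2 ALLOC][3-38 FREE]
Op 4: a = realloc(a, 3) -> a = 3; heap: [0-1 FREE][2-2 ALLOC][3-5 ALLOC][6-38 FREE]
Op 5: a = realloc(a, 11) -> a = 3; heap: [0-1 FREE][2-2 ALLOC][3-13 ALLOC][14-38 FREE]
Op 6: a = realloc(a, 9) -> a = 3; heap: [0-1 FREE][2-2 ALLOC][3-11 ALLOC][12-38 FREE]
Op 7: b = realloc(b, 14) -> b = 12; heap: [0-2 FREE][3-11 ALLOC][12-25 ALLOC][26-38 FREE]
free(b): b = 12 -> block [12-25 ALLOC]; mark free, coalesce with adjacent free neighbors -> [0-2 FREE][3-11 ALLOC][12-38 FREE]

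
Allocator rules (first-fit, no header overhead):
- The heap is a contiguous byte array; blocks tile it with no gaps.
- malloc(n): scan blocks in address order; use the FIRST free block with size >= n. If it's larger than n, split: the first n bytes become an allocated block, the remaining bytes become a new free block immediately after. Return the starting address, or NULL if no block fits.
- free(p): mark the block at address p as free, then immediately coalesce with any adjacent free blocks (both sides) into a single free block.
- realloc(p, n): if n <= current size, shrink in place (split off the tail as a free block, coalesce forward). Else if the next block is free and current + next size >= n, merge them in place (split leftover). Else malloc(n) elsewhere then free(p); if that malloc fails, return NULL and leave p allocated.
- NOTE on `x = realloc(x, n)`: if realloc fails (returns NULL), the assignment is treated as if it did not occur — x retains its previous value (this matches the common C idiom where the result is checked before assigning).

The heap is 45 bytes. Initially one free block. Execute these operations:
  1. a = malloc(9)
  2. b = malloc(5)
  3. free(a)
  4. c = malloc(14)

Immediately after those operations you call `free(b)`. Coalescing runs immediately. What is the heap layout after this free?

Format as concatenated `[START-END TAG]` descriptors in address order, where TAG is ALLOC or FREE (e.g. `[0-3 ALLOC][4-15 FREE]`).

Op 1: a = malloc(9) -> a = 0; heap: [0-8 ALLOC][9-44 FREE]
Op 2: b = malloc(5) -> b = 9; heap: [0-8 ALLOC][9-13 ALLOC][14-44 FREE]
Op 3: free(a) -> (freed a); heap: [0-8 FREE][9-13 ALLOC][14-44 FREE]
Op 4: c = malloc(14) -> c = 14; heap: [0-8 FREE][9-13 ALLOC][14-27 ALLOC][28-44 FREE]
free(b): b = 9 -> block [9-13 ALLOC]; mark free, coalesce with adjacent free neighbors -> [0-13 FREE][14-27 ALLOC][28-44 FREE]

Answer: [0-13 FREE][14-27 ALLOC][28-44 FREE]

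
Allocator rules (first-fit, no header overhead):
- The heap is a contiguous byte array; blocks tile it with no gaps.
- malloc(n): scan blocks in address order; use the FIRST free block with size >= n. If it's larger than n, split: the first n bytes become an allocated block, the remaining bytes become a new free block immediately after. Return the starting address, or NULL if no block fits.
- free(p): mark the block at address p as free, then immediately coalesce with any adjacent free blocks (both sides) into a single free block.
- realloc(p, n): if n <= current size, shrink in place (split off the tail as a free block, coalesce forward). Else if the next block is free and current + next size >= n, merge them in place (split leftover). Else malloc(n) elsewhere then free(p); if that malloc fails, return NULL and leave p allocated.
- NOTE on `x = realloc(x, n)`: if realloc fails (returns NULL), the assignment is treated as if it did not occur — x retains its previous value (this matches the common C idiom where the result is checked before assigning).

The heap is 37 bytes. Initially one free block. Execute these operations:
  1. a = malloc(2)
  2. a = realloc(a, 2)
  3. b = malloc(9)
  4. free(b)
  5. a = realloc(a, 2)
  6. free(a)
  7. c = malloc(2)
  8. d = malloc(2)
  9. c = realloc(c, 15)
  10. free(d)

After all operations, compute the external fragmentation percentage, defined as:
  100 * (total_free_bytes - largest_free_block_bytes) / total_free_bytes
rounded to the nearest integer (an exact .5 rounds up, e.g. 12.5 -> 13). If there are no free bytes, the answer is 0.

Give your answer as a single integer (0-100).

Answer: 18

Derivation:
Op 1: a = malloc(2) -> a = 0; heap: [0-1 ALLOC][2-36 FREE]
Op 2: a = realloc(a, 2) -> a = 0; heap: [0-1 ALLOC][2-36 FREE]
Op 3: b = malloc(9) -> b = 2; heap: [0-1 ALLOC][2-10 ALLOC][11-36 FREE]
Op 4: free(b) -> (freed b); heap: [0-1 ALLOC][2-36 FREE]
Op 5: a = realloc(a, 2) -> a = 0; heap: [0-1 ALLOC][2-36 FREE]
Op 6: free(a) -> (freed a); heap: [0-36 FREE]
Op 7: c = malloc(2) -> c = 0; heap: [0-1 ALLOC][2-36 FREE]
Op 8: d = malloc(2) -> d = 2; heap: [0-1 ALLOC][2-3 ALLOC][4-36 FREE]
Op 9: c = realloc(c, 15) -> c = 4; heap: [0-1 FREE][2-3 ALLOC][4-18 ALLOC][19-36 FREE]
Op 10: free(d) -> (freed d); heap: [0-3 FREE][4-18 ALLOC][19-36 FREE]
Free blocks: [4 18] total_free=22 largest=18 -> 100*(22-18)/22 = 400/22 ≈ 18.182 -> rounds to 18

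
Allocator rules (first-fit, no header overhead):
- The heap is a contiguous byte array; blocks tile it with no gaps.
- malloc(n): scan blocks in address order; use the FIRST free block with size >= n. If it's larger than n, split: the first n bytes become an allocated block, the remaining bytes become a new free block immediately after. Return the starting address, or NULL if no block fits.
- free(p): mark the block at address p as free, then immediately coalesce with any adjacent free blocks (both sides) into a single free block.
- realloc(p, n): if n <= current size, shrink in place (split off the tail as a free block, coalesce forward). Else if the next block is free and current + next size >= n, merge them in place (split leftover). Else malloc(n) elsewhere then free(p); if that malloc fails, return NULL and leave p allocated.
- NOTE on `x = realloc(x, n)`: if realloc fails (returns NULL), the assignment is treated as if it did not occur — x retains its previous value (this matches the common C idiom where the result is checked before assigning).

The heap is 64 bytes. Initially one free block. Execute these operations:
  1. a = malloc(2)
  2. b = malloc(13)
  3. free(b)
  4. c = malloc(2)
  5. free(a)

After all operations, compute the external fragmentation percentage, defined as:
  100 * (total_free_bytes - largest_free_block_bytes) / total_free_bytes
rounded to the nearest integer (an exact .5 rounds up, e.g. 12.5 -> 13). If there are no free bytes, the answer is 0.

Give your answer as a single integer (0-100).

Answer: 3

Derivation:
Op 1: a = malloc(2) -> a = 0; heap: [0-1 ALLOC][2-63 FREE]
Op 2: b = malloc(13) -> b = 2; heap: [0-1 ALLOC][2-14 ALLOC][15-63 FREE]
Op 3: free(b) -> (freed b); heap: [0-1 ALLOC][2-63 FREE]
Op 4: c = malloc(2) -> c = 2; heap: [0-1 ALLOC][2-3 ALLOC][4-63 FREE]
Op 5: free(a) -> (freed a); heap: [0-1 FREE][2-3 ALLOC][4-63 FREE]
Free blocks: [2 60] total_free=62 largest=60 -> 100*(62-60)/62 = 200/62 ≈ 3.226 -> rounds to 3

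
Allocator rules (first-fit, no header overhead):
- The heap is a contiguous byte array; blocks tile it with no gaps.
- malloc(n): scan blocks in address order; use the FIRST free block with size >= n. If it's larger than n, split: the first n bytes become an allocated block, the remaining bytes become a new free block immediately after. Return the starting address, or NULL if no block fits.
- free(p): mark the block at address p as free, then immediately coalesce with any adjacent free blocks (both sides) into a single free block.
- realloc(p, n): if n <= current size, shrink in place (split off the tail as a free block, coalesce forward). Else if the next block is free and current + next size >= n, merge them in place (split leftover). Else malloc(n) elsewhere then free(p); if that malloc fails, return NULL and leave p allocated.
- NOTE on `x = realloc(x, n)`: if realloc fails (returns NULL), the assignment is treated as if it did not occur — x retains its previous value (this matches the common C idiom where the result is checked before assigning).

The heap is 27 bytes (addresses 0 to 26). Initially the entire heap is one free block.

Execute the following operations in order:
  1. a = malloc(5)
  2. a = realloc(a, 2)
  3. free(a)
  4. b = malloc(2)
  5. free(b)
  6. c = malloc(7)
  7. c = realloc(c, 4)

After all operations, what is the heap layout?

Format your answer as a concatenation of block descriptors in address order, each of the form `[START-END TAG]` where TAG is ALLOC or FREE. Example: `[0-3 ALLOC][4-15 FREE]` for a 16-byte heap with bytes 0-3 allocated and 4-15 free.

Answer: [0-3 ALLOC][4-26 FREE]

Derivation:
Op 1: a = malloc(5) -> a = 0; heap: [0-4 ALLOC][5-26 FREE]
Op 2: a = realloc(a, 2) -> a = 0; heap: [0-1 ALLOC][2-26 FREE]
Op 3: free(a) -> (freed a); heap: [0-26 FREE]
Op 4: b = malloc(2) -> b = 0; heap: [0-1 ALLOC][2-26 FREE]
Op 5: free(b) -> (freed b); heap: [0-26 FREE]
Op 6: c = malloc(7) -> c = 0; heap: [0-6 ALLOC][7-26 FREE]
Op 7: c = realloc(c, 4) -> c = 0; heap: [0-3 ALLOC][4-26 FREE]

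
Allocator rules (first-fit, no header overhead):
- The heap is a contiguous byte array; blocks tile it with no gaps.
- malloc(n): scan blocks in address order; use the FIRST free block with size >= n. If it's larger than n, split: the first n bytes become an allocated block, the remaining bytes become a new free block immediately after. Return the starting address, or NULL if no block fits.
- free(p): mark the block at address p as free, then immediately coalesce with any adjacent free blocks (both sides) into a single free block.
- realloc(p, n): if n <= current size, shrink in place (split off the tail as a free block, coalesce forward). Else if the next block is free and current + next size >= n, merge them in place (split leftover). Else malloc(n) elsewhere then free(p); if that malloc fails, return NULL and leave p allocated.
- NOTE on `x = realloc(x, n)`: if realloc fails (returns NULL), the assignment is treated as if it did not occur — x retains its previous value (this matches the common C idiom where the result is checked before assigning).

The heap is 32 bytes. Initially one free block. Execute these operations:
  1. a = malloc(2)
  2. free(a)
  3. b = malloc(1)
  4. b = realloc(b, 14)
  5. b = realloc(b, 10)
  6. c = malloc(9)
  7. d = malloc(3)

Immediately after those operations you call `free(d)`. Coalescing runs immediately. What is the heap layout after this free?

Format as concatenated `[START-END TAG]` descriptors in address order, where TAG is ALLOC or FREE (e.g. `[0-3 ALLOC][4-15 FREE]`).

Answer: [0-9 ALLOC][10-18 ALLOC][19-31 FREE]

Derivation:
Op 1: a = malloc(2) -> a = 0; heap: [0-1 ALLOC][2-31 FREE]
Op 2: free(a) -> (freed a); heap: [0-31 FREE]
Op 3: b = malloc(1) -> b = 0; heap: [0-0 ALLOC][1-31 FREE]
Op 4: b = realloc(b, 14) -> b = 0; heap: [0-13 ALLOC][14-31 FREE]
Op 5: b = realloc(b, 10) -> b = 0; heap: [0-9 ALLOC][10-31 FREE]
Op 6: c = malloc(9) -> c = 10; heap: [0-9 ALLOC][10-18 ALLOC][19-31 FREE]
Op 7: d = malloc(3) -> d = 19; heap: [0-9 ALLOC][10-18 ALLOC][19-21 ALLOC][22-31 FREE]
free(d): d = 19 -> block [19-21 ALLOC]; mark free, coalesce with adjacent free neighbors -> [0-9 ALLOC][10-18 ALLOC][19-31 FREE]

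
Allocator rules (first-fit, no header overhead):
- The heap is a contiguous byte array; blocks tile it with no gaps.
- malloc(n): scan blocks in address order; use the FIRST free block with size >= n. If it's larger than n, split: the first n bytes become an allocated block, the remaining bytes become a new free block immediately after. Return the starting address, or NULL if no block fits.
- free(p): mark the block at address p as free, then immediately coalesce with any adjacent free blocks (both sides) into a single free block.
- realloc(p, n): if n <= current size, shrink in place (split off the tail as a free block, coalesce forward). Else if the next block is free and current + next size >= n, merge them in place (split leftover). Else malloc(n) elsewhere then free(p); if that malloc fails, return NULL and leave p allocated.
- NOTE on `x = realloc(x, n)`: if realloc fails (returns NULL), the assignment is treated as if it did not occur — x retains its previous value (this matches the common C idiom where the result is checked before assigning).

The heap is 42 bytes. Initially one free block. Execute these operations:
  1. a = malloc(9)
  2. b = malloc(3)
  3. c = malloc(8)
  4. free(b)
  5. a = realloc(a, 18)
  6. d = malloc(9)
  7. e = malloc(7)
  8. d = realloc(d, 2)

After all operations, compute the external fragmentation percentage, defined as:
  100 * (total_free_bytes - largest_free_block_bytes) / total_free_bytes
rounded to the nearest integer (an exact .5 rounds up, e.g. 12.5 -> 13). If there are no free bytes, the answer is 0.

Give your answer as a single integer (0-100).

Answer: 29

Derivation:
Op 1: a = malloc(9) -> a = 0; heap: [0-8 ALLOC][9-41 FREE]
Op 2: b = malloc(3) -> b = 9; heap: [0-8 ALLOC][9-11 ALLOC][12-41 FREE]
Op 3: c = malloc(8) -> c = 12; heap: [0-8 ALLOC][9-11 ALLOC][12-19 ALLOC][20-41 FREE]
Op 4: free(b) -> (freed b); heap: [0-8 ALLOC][9-11 FREE][12-19 ALLOC][20-41 FREE]
Op 5: a = realloc(a, 18) -> a = 20; heap: [0-11 FREE][12-19 ALLOC][20-37 ALLOC][38-41 FREE]
Op 6: d = malloc(9) -> d = 0; heap: [0-8 ALLOC][9-11 FREE][12-19 ALLOC][20-37 ALLOC][38-41 FREE]
Op 7: e = malloc(7) -> e = NULL; heap: [0-8 ALLOC][9-11 FREE][12-19 ALLOC][20-37 ALLOC][38-41 FREE]
Op 8: d = realloc(d, 2) -> d = 0; heap: [0-1 ALLOC][2-11 FREE][12-19 ALLOC][20-37 ALLOC][38-41 FREE]
Free blocks: [10 4] total_free=14 largest=10 -> 100*(14-10)/14 = 400/14 ≈ 28.571 -> rounds to 29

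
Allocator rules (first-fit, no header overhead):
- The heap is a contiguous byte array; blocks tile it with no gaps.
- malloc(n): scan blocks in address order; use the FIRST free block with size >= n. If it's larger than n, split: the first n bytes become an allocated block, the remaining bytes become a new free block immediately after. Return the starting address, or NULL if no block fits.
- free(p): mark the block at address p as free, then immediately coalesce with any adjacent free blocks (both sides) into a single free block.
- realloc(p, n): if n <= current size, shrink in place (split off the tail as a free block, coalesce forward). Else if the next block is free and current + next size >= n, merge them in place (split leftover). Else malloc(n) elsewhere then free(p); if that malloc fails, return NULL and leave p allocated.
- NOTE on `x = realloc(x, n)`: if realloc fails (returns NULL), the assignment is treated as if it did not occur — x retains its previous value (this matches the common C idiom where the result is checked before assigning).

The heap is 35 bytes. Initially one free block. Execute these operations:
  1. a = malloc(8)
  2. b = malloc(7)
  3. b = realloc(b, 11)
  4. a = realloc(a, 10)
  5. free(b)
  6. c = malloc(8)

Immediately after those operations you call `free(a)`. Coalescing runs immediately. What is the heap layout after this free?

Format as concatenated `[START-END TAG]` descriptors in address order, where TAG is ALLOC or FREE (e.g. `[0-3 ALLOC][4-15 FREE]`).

Answer: [0-7 ALLOC][8-34 FREE]

Derivation:
Op 1: a = malloc(8) -> a = 0; heap: [0-7 ALLOC][8-34 FREE]
Op 2: b = malloc(7) -> b = 8; heap: [0-7 ALLOC][8-14 ALLOC][15-34 FREE]
Op 3: b = realloc(b, 11) -> b = 8; heap: [0-7 ALLOC][8-18 ALLOC][19-34 FREE]
Op 4: a = realloc(a, 10) -> a = 19; heap: [0-7 FREE][8-18 ALLOC][19-28 ALLOC][29-34 FREE]
Op 5: free(b) -> (freed b); heap: [0-18 FREE][19-28 ALLOC][29-34 FREE]
Op 6: c = malloc(8) -> c = 0; heap: [0-7 ALLOC][8-18 FREE][19-28 ALLOC][29-34 FREE]
free(a): a = 19 -> block [19-28 ALLOC]; mark free, coalesce with adjacent free neighbors -> [0-7 ALLOC][8-34 FREE]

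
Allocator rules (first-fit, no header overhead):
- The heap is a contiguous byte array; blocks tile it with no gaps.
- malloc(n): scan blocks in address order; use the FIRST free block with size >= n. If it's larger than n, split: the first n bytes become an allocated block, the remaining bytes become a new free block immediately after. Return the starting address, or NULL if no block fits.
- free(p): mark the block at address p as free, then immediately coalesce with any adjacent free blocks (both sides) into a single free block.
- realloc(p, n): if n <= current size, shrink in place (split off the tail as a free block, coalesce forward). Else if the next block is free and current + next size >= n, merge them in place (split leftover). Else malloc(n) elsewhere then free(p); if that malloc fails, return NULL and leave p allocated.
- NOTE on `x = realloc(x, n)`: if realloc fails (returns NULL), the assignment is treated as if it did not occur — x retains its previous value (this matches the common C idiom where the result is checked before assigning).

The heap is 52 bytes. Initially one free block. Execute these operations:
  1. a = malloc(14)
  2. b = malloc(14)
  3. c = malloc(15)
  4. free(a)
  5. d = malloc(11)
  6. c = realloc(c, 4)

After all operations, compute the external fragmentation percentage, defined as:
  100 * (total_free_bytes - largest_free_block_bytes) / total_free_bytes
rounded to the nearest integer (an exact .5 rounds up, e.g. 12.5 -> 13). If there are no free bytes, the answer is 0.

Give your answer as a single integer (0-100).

Answer: 13

Derivation:
Op 1: a = malloc(14) -> a = 0; heap: [0-13 ALLOC][14-51 FREE]
Op 2: b = malloc(14) -> b = 14; heap: [0-13 ALLOC][14-27 ALLOC][28-51 FREE]
Op 3: c = malloc(15) -> c = 28; heap: [0-13 ALLOC][14-27 ALLOC][28-42 ALLOC][43-51 FREE]
Op 4: free(a) -> (freed a); heap: [0-13 FREE][14-27 ALLOC][28-42 ALLOC][43-51 FREE]
Op 5: d = malloc(11) -> d = 0; heap: [0-10 ALLOC][11-13 FREE][14-27 ALLOC][28-42 ALLOC][43-51 FREE]
Op 6: c = realloc(c, 4) -> c = 28; heap: [0-10 ALLOC][11-13 FREE][14-27 ALLOC][28-31 ALLOC][32-51 FREE]
Free blocks: [3 20] total_free=23 largest=20 -> 100*(23-20)/23 = 300/23 ≈ 13.043 -> rounds to 13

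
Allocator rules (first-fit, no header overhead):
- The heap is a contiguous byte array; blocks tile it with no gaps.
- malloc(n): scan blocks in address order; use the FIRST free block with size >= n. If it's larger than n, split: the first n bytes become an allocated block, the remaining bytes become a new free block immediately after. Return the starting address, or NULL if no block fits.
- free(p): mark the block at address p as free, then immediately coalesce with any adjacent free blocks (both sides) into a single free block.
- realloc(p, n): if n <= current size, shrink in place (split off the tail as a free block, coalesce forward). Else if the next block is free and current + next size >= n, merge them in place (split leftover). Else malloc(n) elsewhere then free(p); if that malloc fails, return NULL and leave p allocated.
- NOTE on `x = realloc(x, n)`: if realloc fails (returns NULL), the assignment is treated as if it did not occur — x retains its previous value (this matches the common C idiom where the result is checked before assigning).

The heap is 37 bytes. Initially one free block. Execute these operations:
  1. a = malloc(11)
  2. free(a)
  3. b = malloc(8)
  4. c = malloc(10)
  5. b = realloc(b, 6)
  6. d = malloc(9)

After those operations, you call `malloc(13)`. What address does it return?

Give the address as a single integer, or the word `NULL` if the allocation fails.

Answer: NULL

Derivation:
Op 1: a = malloc(11) -> a = 0; heap: [0-10 ALLOC][11-36 FREE]
Op 2: free(a) -> (freed a); heap: [0-36 FREE]
Op 3: b = malloc(8) -> b = 0; heap: [0-7 ALLOC][8-36 FREE]
Op 4: c = malloc(10) -> c = 8; heap: [0-7 ALLOC][8-17 ALLOC][18-36 FREE]
Op 5: b = realloc(b, 6) -> b = 0; heap: [0-5 ALLOC][6-7 FREE][8-17 ALLOC][18-36 FREE]
Op 6: d = malloc(9) -> d = 18; heap: [0-5 ALLOC][6-7 FREE][8-17 ALLOC][18-26 ALLOC][27-36 FREE]
malloc(13): first-fit scan over [0-5 ALLOC][6-7 FREE][8-17 ALLOC][18-26 ALLOC][27-36 FREE] -> NULL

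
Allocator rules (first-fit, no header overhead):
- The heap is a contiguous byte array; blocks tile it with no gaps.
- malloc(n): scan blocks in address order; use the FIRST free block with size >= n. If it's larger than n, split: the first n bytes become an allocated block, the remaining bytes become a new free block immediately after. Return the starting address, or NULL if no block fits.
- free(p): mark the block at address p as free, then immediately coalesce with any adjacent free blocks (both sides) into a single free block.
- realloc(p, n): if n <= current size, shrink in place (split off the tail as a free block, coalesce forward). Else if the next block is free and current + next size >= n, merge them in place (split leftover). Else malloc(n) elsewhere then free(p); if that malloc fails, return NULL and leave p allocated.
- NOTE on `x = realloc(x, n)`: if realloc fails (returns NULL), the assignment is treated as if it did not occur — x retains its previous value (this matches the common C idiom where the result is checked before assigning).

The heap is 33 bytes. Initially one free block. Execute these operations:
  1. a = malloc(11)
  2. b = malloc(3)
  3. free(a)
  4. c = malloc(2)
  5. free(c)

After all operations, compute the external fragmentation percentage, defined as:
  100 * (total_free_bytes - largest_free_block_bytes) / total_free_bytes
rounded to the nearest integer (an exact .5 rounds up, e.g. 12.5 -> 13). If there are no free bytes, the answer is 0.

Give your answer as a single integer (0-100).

Answer: 37

Derivation:
Op 1: a = malloc(11) -> a = 0; heap: [0-10 ALLOC][11-32 FREE]
Op 2: b = malloc(3) -> b = 11; heap: [0-10 ALLOC][11-13 ALLOC][14-32 FREE]
Op 3: free(a) -> (freed a); heap: [0-10 FREE][11-13 ALLOC][14-32 FREE]
Op 4: c = malloc(2) -> c = 0; heap: [0-1 ALLOC][2-10 FREE][11-13 ALLOC][14-32 FREE]
Op 5: free(c) -> (freed c); heap: [0-10 FREE][11-13 ALLOC][14-32 FREE]
Free blocks: [11 19] total_free=30 largest=19 -> 100*(30-19)/30 = 1100/30 ≈ 36.667 -> rounds to 37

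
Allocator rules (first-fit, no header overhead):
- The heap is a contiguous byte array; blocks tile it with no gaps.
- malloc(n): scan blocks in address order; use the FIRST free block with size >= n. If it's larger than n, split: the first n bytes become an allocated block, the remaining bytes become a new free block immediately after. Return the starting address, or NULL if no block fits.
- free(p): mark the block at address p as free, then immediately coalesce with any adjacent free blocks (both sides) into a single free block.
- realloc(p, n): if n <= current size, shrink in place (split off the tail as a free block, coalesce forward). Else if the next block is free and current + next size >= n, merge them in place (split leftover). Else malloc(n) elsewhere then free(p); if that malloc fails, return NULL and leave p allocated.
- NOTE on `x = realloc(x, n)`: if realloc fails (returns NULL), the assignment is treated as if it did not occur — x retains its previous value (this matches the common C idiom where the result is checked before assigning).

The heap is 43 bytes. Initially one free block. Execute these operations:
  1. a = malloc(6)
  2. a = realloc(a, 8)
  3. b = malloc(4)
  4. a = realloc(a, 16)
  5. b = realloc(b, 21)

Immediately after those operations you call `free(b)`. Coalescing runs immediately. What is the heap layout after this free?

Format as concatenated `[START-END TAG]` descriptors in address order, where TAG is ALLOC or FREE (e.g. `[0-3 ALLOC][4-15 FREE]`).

Op 1: a = malloc(6) -> a = 0; heap: [0-5 ALLOC][6-42 FREE]
Op 2: a = realloc(a, 8) -> a = 0; heap: [0-7 ALLOC][8-42 FREE]
Op 3: b = malloc(4) -> b = 8; heap: [0-7 ALLOC][8-11 ALLOC][12-42 FREE]
Op 4: a = realloc(a, 16) -> a = 12; heap: [0-7 FREE][8-11 ALLOC][12-27 ALLOC][28-42 FREE]
Op 5: b = realloc(b, 21) -> NULL (b unchanged); heap: [0-7 FREE][8-11 ALLOC][12-27 ALLOC][28-42 FREE]
free(b): b = 8 -> block [8-11 ALLOC]; mark free, coalesce with adjacent free neighbors -> [0-11 FREE][12-27 ALLOC][28-42 FREE]

Answer: [0-11 FREE][12-27 ALLOC][28-42 FREE]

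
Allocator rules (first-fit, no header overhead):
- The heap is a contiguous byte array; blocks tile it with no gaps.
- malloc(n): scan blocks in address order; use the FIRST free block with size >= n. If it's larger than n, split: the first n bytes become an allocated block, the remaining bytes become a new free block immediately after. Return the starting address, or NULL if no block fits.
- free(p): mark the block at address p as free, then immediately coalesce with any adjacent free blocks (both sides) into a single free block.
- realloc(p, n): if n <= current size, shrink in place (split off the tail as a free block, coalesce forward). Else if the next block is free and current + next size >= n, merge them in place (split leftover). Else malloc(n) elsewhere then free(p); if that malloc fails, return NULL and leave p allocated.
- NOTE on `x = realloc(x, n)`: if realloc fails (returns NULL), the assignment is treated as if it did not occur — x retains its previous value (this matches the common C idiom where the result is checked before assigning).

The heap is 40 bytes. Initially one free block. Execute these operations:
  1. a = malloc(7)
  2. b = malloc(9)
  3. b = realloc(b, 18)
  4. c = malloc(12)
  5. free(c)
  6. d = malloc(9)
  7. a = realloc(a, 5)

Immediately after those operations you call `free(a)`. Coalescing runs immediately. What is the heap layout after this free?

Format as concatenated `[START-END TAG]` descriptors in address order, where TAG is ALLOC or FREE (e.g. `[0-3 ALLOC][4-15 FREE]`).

Op 1: a = malloc(7) -> a = 0; heap: [0-6 ALLOC][7-39 FREE]
Op 2: b = malloc(9) -> b = 7; heap: [0-6 ALLOC][7-15 ALLOC][16-39 FREE]
Op 3: b = realloc(b, 18) -> b = 7; heap: [0-6 ALLOC][7-24 ALLOC][25-39 FREE]
Op 4: c = malloc(12) -> c = 25; heap: [0-6 ALLOC][7-24 ALLOC][25-36 ALLOC][37-39 FREE]
Op 5: free(c) -> (freed c); heap: [0-6 ALLOC][7-24 ALLOC][25-39 FREE]
Op 6: d = malloc(9) -> d = 25; heap: [0-6 ALLOC][7-24 ALLOC][25-33 ALLOC][34-39 FREE]
Op 7: a = realloc(a, 5) -> a = 0; heap: [0-4 ALLOC][5-6 FREE][7-24 ALLOC][25-33 ALLOC][34-39 FREE]
free(a): a = 0 -> block [0-4 ALLOC]; mark free, coalesce with adjacent free neighbors -> [0-6 FREE][7-24 ALLOC][25-33 ALLOC][34-39 FREE]

Answer: [0-6 FREE][7-24 ALLOC][25-33 ALLOC][34-39 FREE]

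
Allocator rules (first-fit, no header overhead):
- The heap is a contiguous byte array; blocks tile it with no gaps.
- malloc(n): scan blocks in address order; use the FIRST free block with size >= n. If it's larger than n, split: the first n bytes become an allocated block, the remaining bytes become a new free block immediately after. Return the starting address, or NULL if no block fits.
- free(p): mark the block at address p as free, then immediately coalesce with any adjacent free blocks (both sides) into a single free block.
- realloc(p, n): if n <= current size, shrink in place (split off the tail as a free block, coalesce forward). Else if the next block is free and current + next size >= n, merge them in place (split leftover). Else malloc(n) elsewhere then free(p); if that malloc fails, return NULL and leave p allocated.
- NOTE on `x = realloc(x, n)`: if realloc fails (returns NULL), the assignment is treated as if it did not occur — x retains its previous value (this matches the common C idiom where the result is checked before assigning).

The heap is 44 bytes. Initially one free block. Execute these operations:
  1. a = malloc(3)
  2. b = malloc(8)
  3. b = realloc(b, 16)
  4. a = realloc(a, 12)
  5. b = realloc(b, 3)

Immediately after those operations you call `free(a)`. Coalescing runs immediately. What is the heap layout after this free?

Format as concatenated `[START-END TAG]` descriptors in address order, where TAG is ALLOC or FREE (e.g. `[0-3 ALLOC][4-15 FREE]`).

Op 1: a = malloc(3) -> a = 0; heap: [0-2 ALLOC][3-43 FREE]
Op 2: b = malloc(8) -> b = 3; heap: [0-2 ALLOC][3-10 ALLOC][11-43 FREE]
Op 3: b = realloc(b, 16) -> b = 3; heap: [0-2 ALLOC][3-18 ALLOC][19-43 FREE]
Op 4: a = realloc(a, 12) -> a = 19; heap: [0-2 FREE][3-18 ALLOC][19-30 ALLOC][31-43 FREE]
Op 5: b = realloc(b, 3) -> b = 3; heap: [0-2 FREE][3-5 ALLOC][6-18 FREE][19-30 ALLOC][31-43 FREE]
free(a): a = 19 -> block [19-30 ALLOC]; mark free, coalesce with adjacent free neighbors -> [0-2 FREE][3-5 ALLOC][6-43 FREE]

Answer: [0-2 FREE][3-5 ALLOC][6-43 FREE]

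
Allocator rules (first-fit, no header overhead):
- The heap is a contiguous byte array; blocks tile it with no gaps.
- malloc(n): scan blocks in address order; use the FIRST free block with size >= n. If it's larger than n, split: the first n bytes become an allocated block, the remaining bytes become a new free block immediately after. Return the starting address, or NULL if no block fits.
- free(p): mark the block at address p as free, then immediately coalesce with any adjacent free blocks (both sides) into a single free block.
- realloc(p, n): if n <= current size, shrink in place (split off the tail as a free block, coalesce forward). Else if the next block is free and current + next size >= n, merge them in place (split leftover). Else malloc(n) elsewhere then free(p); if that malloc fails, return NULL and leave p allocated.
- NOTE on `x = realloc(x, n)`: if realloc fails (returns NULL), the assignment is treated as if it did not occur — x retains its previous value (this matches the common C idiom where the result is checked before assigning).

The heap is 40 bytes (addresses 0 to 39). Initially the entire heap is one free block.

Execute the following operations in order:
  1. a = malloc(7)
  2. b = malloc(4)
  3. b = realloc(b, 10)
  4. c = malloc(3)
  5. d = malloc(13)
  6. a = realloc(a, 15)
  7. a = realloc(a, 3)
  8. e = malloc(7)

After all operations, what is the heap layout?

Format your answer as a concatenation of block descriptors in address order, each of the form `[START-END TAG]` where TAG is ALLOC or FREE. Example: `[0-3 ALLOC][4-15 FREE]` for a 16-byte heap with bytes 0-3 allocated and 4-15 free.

Answer: [0-2 ALLOC][3-6 FREE][7-16 ALLOC][17-19 ALLOC][20-32 ALLOC][33-39 ALLOC]

Derivation:
Op 1: a = malloc(7) -> a = 0; heap: [0-6 ALLOC][7-39 FREE]
Op 2: b = malloc(4) -> b = 7; heap: [0-6 ALLOC][7-10 ALLOC][11-39 FREE]
Op 3: b = realloc(b, 10) -> b = 7; heap: [0-6 ALLOC][7-16 ALLOC][17-39 FREE]
Op 4: c = malloc(3) -> c = 17; heap: [0-6 ALLOC][7-16 ALLOC][17-19 ALLOC][20-39 FREE]
Op 5: d = malloc(13) -> d = 20; heap: [0-6 ALLOC][7-16 ALLOC][17-19 ALLOC][20-32 ALLOC][33-39 FREE]
Op 6: a = realloc(a, 15) -> NULL (a unchanged); heap: [0-6 ALLOC][7-16 ALLOC][17-19 ALLOC][20-32 ALLOC][33-39 FREE]
Op 7: a = realloc(a, 3) -> a = 0; heap: [0-2 ALLOC][3-6 FREE][7-16 ALLOC][17-19 ALLOC][20-32 ALLOC][33-39 FREE]
Op 8: e = malloc(7) -> e = 33; heap: [0-2 ALLOC][3-6 FREE][7-16 ALLOC][17-19 ALLOC][20-32 ALLOC][33-39 ALLOC]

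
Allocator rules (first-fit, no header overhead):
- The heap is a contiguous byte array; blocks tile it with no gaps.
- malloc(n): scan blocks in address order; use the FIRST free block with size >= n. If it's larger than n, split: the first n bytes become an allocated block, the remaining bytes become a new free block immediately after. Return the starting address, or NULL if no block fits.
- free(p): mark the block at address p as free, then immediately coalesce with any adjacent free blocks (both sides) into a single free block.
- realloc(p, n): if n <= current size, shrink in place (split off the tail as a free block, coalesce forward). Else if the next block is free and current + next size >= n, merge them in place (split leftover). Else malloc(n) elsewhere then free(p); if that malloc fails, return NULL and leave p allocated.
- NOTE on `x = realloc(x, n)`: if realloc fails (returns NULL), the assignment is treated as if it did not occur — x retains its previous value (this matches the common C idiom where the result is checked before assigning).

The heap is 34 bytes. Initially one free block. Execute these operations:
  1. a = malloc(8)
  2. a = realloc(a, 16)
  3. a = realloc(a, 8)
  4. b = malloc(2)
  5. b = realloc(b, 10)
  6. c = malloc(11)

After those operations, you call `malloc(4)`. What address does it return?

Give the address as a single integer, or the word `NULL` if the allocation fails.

Op 1: a = malloc(8) -> a = 0; heap: [0-7 ALLOC][8-33 FREE]
Op 2: a = realloc(a, 16) -> a = 0; heap: [0-15 ALLOC][16-33 FREE]
Op 3: a = realloc(a, 8) -> a = 0; heap: [0-7 ALLOC][8-33 FREE]
Op 4: b = malloc(2) -> b = 8; heap: [0-7 ALLOC][8-9 ALLOC][10-33 FREE]
Op 5: b = realloc(b, 10) -> b = 8; heap: [0-7 ALLOC][8-17 ALLOC][18-33 FREE]
Op 6: c = malloc(11) -> c = 18; heap: [0-7 ALLOC][8-17 ALLOC][18-28 ALLOC][29-33 FREE]
malloc(4): first-fit scan over [0-7 ALLOC][8-17 ALLOC][18-28 ALLOC][29-33 FREE] -> 29

Answer: 29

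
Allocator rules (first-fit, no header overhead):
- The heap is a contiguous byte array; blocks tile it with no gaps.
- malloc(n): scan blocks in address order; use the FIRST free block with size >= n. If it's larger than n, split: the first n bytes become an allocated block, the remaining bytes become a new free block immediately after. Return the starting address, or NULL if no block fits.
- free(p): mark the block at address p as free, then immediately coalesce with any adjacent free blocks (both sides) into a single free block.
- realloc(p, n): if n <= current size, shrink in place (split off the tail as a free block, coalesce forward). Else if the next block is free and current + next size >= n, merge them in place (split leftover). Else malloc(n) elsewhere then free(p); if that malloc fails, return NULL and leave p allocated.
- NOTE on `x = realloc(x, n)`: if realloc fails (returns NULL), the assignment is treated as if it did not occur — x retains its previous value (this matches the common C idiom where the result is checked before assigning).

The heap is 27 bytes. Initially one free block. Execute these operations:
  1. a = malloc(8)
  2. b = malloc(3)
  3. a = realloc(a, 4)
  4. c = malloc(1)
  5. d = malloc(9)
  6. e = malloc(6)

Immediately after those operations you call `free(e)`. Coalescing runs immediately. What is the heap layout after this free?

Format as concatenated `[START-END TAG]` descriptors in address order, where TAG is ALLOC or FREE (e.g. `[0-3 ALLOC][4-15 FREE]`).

Op 1: a = malloc(8) -> a = 0; heap: [0-7 ALLOC][8-26 FREE]
Op 2: b = malloc(3) -> b = 8; heap: [0-7 ALLOC][8-10 ALLOC][11-26 FREE]
Op 3: a = realloc(a, 4) -> a = 0; heap: [0-3 ALLOC][4-7 FREE][8-10 ALLOC][11-26 FREE]
Op 4: c = malloc(1) -> c = 4; heap: [0-3 ALLOC][4-4 ALLOC][5-7 FREE][8-10 ALLOC][11-26 FREE]
Op 5: d = malloc(9) -> d = 11; heap: [0-3 ALLOC][4-4 ALLOC][5-7 FREE][8-10 ALLOC][11-19 ALLOC][20-26 FREE]
Op 6: e = malloc(6) -> e = 20; heap: [0-3 ALLOC][4-4 ALLOC][5-7 FREE][8-10 ALLOC][11-19 ALLOC][20-25 ALLOC][26-26 FREE]
free(e): e = 20 -> block [20-25 ALLOC]; mark free, coalesce with adjacent free neighbors -> [0-3 ALLOC][4-4 ALLOC][5-7 FREE][8-10 ALLOC][11-19 ALLOC][20-26 FREE]

Answer: [0-3 ALLOC][4-4 ALLOC][5-7 FREE][8-10 ALLOC][11-19 ALLOC][20-26 FREE]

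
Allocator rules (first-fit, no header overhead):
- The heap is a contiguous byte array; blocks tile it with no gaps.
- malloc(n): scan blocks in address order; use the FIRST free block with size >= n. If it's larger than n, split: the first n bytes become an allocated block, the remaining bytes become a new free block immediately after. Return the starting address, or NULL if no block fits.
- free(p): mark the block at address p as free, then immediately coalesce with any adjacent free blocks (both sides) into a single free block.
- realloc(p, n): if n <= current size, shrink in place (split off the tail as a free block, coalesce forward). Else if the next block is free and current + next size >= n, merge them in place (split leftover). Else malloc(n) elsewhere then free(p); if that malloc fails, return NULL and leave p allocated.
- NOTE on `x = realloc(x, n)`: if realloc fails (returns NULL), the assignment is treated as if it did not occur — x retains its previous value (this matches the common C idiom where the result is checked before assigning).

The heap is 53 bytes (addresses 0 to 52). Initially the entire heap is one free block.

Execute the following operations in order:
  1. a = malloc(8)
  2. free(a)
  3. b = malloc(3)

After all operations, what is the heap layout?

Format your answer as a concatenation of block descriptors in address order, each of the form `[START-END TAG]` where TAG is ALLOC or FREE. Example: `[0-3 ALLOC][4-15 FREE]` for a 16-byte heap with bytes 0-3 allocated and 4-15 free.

Answer: [0-2 ALLOC][3-52 FREE]

Derivation:
Op 1: a = malloc(8) -> a = 0; heap: [0-7 ALLOC][8-52 FREE]
Op 2: free(a) -> (freed a); heap: [0-52 FREE]
Op 3: b = malloc(3) -> b = 0; heap: [0-2 ALLOC][3-52 FREE]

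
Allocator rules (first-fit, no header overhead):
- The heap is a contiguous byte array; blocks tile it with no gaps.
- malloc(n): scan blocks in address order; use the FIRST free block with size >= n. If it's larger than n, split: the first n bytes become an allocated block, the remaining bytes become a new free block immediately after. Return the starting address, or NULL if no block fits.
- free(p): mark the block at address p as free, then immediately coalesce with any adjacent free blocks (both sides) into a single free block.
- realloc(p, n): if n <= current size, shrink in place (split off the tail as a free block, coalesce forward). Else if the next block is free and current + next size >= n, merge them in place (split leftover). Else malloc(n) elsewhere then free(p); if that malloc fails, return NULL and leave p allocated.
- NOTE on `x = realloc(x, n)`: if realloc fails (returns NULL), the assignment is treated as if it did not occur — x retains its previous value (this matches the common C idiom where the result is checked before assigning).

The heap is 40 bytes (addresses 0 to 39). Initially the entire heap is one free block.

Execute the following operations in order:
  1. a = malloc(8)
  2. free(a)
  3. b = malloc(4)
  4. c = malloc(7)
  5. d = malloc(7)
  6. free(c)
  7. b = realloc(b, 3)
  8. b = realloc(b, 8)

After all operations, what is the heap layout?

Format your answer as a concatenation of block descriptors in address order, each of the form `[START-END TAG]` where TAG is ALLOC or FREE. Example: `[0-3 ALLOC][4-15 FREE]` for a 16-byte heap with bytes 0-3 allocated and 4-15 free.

Answer: [0-7 ALLOC][8-10 FREE][11-17 ALLOC][18-39 FREE]

Derivation:
Op 1: a = malloc(8) -> a = 0; heap: [0-7 ALLOC][8-39 FREE]
Op 2: free(a) -> (freed a); heap: [0-39 FREE]
Op 3: b = malloc(4) -> b = 0; heap: [0-3 ALLOC][4-39 FREE]
Op 4: c = malloc(7) -> c = 4; heap: [0-3 ALLOC][4-10 ALLOC][11-39 FREE]
Op 5: d = malloc(7) -> d = 11; heap: [0-3 ALLOC][4-10 ALLOC][11-17 ALLOC][18-39 FREE]
Op 6: free(c) -> (freed c); heap: [0-3 ALLOC][4-10 FREE][11-17 ALLOC][18-39 FREE]
Op 7: b = realloc(b, 3) -> b = 0; heap: [0-2 ALLOC][3-10 FREE][11-17 ALLOC][18-39 FREE]
Op 8: b = realloc(b, 8) -> b = 0; heap: [0-7 ALLOC][8-10 FREE][11-17 ALLOC][18-39 FREE]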